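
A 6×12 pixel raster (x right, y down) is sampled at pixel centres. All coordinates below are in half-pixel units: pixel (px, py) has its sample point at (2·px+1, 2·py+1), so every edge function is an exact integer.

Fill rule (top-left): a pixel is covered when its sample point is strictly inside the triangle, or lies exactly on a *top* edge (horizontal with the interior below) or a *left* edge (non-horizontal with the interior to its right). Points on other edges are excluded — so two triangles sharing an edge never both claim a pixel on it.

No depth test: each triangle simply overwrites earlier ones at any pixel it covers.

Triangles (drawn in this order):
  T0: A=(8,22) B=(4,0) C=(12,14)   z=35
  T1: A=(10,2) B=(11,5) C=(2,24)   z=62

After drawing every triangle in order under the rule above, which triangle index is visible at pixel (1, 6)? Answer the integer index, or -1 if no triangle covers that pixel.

T0:
  2·area = 120
  edge (8, 22)→(4, 0): d=(-4,-22) top-left  bias=+0
  edge (4, 0)→(12, 14): d=(8,14) right/bottom  bias=-1
  edge (12, 14)→(8, 22): d=(-4,8) right/bottom  bias=-1
    (2,1)@(5, 3): e=[10,10,100] → █
    (3,1)@(7, 3): e=[54,-18,84] → ·
    (2,2)@(5, 5): e=[2,26,92] → █
    (3,2)@(7, 5): e=[46,-2,76] → ·
    (2,3)@(5, 7): e=[-6,42,84] → ·
    (3,3)@(7, 7): e=[38,14,68] → █
    (4,3)@(9, 7): e=[82,-14,52] → ·
    (3,4)@(7, 9): e=[30,30,60] → █
    (4,4)@(9, 9): e=[74,2,44] → █
    (5,4)@(11, 9): e=[118,-26,28] → ·
    (3,5)@(7, 11): e=[22,46,52] → █
    (5,5)@(11, 11): e=[110,-10,20] → ·
  covered (15 px):
    · · · · · ·
    · · █ · · ·
    · · █ · · ·
    · · · █ · ·
    · · · █ █ ·
    · · · █ █ ·
    · · · █ █ █
    · · · █ █ █
    · · · · █ ·
    · · · · █ ·
    · · · · · ·
    · · · · · ·
T1:
  2·area = 46
  edge (10, 2)→(11, 5): d=(1,3) right/bottom  bias=-1
  edge (11, 5)→(2, 24): d=(-9,19) right/bottom  bias=-1
  edge (2, 24)→(10, 2): d=(8,-22) top-left  bias=+0
    (4,2)@(9, 5): e=[6,38,2] → █
    (5,2)@(11, 5): e=[0,0,46] → ·  [on edge]
    (4,3)@(9, 7): e=[8,20,18] → █
    (5,3)@(11, 7): e=[2,-18,62] → ·
    (4,4)@(9, 9): e=[10,2,34] → █
    (5,4)@(11, 9): e=[4,-36,78] → ·
    (3,5)@(7, 11): e=[18,22,6] → █
    (4,5)@(9, 11): e=[12,-16,50] → ·
    (3,6)@(7, 13): e=[20,4,22] → █
    (4,6)@(9, 13): e=[14,-34,66] → ·
    (3,7)@(7, 15): e=[22,-14,38] → ·
    (2,8)@(5, 17): e=[30,6,10] → █
  covered (6 px):
    · · · · · ·
    · · · · · ·
    · · · · █ ·
    · · · · █ ·
    · · · · █ ·
    · · · █ · ·
    · · · █ · ·
    · · · · · ·
    · · █ · · ·
    · · · · · ·
    · · · · · ·
    · · · · · ·

Z-buffer (winner per pixel, '.' = empty):
  . . . . . .
  . . 0 . . .
  . . 0 . 1 .
  . . . 0 1 .
  . . . 0 1 .
  . . . 1 0 .
  . . . 1 0 0
  . . . 0 0 0
  . . 1 . 0 .
  . . . . 0 .
  . . . . . .
  . . . . . .

Final: -1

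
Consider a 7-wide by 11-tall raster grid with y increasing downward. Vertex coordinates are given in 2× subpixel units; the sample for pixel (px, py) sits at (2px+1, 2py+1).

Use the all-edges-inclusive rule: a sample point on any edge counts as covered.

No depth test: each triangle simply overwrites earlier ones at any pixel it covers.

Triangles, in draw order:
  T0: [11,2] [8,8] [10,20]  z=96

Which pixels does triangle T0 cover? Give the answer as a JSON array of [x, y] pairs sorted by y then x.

T0:
  2·area = 48  (B↔C swapped to make it positive)
  edge (11, 2)→(10, 20): d=(-1,18) inclusive
  edge (10, 20)→(8, 8): d=(-2,-12) inclusive
  edge (8, 8)→(11, 2): d=(3,-6) inclusive
    (4,3)@(9, 7): e=[31,14,3] → █
    (5,3)@(11, 7): e=[-5,38,15] → ·
    (4,4)@(9, 9): e=[29,10,9] → █
    (5,4)@(11, 9): e=[-7,34,21] → ·
    (4,5)@(9, 11): e=[27,6,15] → █
    (5,5)@(11, 11): e=[-9,30,27] → ·
    (4,6)@(9, 13): e=[25,2,21] → █
    (5,6)@(11, 13): e=[-11,26,33] → ·
    (4,7)@(9, 15): e=[23,-2,27] → ·
  covered (4 px):
    · · · · · · ·
    · · · · · · ·
    · · · · · · ·
    · · · · █ · ·
    · · · · █ · ·
    · · · · █ · ·
    · · · · █ · ·
    · · · · · · ·
    · · · · · · ·
    · · · · · · ·
    · · · · · · ·

Answer: [[4,3],[4,4],[4,5],[4,6]]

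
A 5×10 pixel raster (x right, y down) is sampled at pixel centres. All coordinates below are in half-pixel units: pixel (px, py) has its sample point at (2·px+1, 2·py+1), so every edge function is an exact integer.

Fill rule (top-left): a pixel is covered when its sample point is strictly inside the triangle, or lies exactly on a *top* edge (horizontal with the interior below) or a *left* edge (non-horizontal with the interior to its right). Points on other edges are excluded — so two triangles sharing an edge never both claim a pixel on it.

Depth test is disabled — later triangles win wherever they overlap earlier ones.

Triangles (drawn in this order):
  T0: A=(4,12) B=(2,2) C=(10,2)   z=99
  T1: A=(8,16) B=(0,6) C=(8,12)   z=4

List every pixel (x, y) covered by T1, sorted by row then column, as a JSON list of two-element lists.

T0:
  2·area = 80
  edge (4, 12)→(2, 2): d=(-2,-10) top-left  bias=+0
  edge (2, 2)→(10, 2): d=(8,0) top-left  bias=+0
  edge (10, 2)→(4, 12): d=(-6,10) right/bottom  bias=-1
    (1,1)@(3, 3): e=[8,8,64] → █
    (2,1)@(5, 3): e=[28,8,44] → █
    (3,1)@(7, 3): e=[48,8,24] → █
    (4,1)@(9, 3): e=[68,8,4] → █
    (1,2)@(3, 5): e=[4,24,52] → █
    (4,2)@(9, 5): e=[64,24,-8] → ·
    (1,3)@(3, 7): e=[0,40,40] → █  [on edge]
    (3,3)@(7, 7): e=[40,40,0] → ·  [on edge]
    (1,4)@(3, 9): e=[-4,56,28] → ·
    (2,4)@(5, 9): e=[16,56,8] → █
    (3,4)@(7, 9): e=[36,56,-12] → ·
    (2,5)@(5, 11): e=[12,72,-4] → ·
    (0,8)@(1, 17): e=[-40,120,0] → ·  [on edge]
    (2,8)@(5, 17): e=[0,120,-40] → ·  [on edge]
  covered (10 px):
    · · · · ·
    · █ █ █ █
    · █ █ █ ·
    · █ █ · ·
    · · █ · ·
    · · · · ·
    · · · · ·
    · · · · ·
    · · · · ·
    · · · · ·
T1:
  2·area = 32
  edge (8, 16)→(0, 6): d=(-8,-10) top-left  bias=+0
  edge (0, 6)→(8, 12): d=(8,6) right/bottom  bias=-1
  edge (8, 12)→(8, 16): d=(0,4) right/bottom  bias=-1
    (0,3)@(1, 7): e=[2,2,28] → █
    (1,3)@(3, 7): e=[22,-10,20] → ·
    (0,4)@(1, 9): e=[-14,18,28] → ·
    (1,4)@(3, 9): e=[6,6,20] → █
    (2,4)@(5, 9): e=[26,-6,12] → ·
    (1,5)@(3, 11): e=[-10,22,20] → ·
    (2,5)@(5, 11): e=[10,10,12] → █
    (3,5)@(7, 11): e=[30,-2,4] → ·
    (2,6)@(5, 13): e=[-6,26,12] → ·
    (3,6)@(7, 13): e=[14,14,4] → █
    (4,6)@(9, 13): e=[34,2,-4] → ·
    (3,7)@(7, 15): e=[-2,30,4] → ·
  covered (4 px):
    · · · · ·
    · · · · ·
    · · · · ·
    █ · · · ·
    · █ · · ·
    · · █ · ·
    · · · █ ·
    · · · · ·
    · · · · ·
    · · · · ·

Final: [[0,3],[1,4],[2,5],[3,6]]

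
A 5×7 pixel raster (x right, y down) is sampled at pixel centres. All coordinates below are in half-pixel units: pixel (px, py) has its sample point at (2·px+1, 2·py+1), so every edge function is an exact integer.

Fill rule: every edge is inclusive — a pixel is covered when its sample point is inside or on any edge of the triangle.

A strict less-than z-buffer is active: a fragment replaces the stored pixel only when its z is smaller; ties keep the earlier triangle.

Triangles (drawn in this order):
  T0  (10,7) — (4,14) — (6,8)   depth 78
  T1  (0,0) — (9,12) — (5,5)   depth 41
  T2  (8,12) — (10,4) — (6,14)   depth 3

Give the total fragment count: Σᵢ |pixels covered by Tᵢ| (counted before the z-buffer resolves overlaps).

T0:
  2·area = 22
  edge (10, 7)→(4, 14): d=(-6,7) inclusive
  edge (4, 14)→(6, 8): d=(2,-6) inclusive
  edge (6, 8)→(10, 7): d=(4,-1) inclusive
    (3,2)@(7, 5): e=[33,0,-11] → .  [on edge]
    (3,4)@(7, 9): e=[9,8,5] → X
    (4,4)@(9, 9): e=[-5,20,7] → .
    (2,5)@(5, 11): e=[11,0,11] → X  [on edge]
    (3,5)@(7, 11): e=[-3,12,13] → .
    (2,6)@(5, 13): e=[-1,4,19] → .
  covered (2 px):
    . . . . .
    . . . . .
    . . . . .
    . . . . .
    . . . X .
    . . X . .
    . . . . .
T1:
  2·area = 15  (B↔C swapped to make it positive)
  edge (0, 0)→(5, 5): d=(5,5) inclusive
  edge (5, 5)→(9, 12): d=(4,7) inclusive
  edge (9, 12)→(0, 0): d=(-9,-12) inclusive
    (0,0)@(1, 1): e=[0,12,3] → X  [on edge]
    (1,0)@(3, 1): e=[-10,-2,27] → .
    (0,1)@(1, 3): e=[10,20,-15] → .
    (1,1)@(3, 3): e=[0,6,9] → X  [on edge]
    (2,1)@(5, 3): e=[-10,-8,33] → .
    (1,2)@(3, 5): e=[10,14,-9] → .
    (2,2)@(5, 5): e=[0,0,15] → X  [on edge]
    (3,2)@(7, 5): e=[-10,-14,39] → .
    (2,3)@(5, 7): e=[10,8,-3] → .
    (3,3)@(7, 7): e=[0,-6,21] → .  [on edge]
    (3,4)@(7, 9): e=[10,2,3] → X
    (4,4)@(9, 9): e=[0,-12,27] → .  [on edge]
  covered (4 px):
    X . . . .
    . X . . .
    . . X . .
    . . . . .
    . . . X .
    . . . . .
    . . . . .
T2:
  2·area = 12  (B↔C swapped to make it positive)
  edge (8, 12)→(6, 14): d=(-2,2) inclusive
  edge (6, 14)→(10, 4): d=(4,-10) inclusive
  edge (10, 4)→(8, 12): d=(-2,8) inclusive
    (4,3)@(9, 7): e=[8,2,2] → X
    (4,4)@(9, 9): e=[4,10,-2] → .
    (4,5)@(9, 11): e=[0,18,-6] → .  [on edge]
    (3,6)@(7, 13): e=[0,6,6] → X  [on edge]
    (4,6)@(9, 13): e=[-4,26,-10] → .
  covered (2 px):
    . . . . .
    . . . . .
    . . . . .
    . . . . X
    . . . . .
    . . . . .
    . . . X .

Answer: 8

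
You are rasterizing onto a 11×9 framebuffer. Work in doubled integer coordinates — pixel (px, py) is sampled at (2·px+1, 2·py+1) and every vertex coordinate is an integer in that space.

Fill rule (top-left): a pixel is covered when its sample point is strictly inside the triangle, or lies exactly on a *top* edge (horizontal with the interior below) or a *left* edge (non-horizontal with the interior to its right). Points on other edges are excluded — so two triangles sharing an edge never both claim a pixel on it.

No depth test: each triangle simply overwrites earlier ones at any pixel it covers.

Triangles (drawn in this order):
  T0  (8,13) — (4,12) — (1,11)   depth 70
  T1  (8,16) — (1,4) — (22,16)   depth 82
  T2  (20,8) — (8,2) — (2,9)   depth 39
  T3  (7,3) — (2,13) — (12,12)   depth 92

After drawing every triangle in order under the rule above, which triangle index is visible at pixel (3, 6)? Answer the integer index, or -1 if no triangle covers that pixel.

T0:
  2·area = 1
  edge (8, 13)→(4, 12): d=(-4,-1) top-left  bias=+0
  edge (4, 12)→(1, 11): d=(-3,-1) top-left  bias=+0
  edge (1, 11)→(8, 13): d=(7,2) right/bottom  bias=-1
    (0,5)@(1, 11): e=[1,0,0] → .  [on edge]
    (3,6)@(7, 13): e=[-1,0,2] → .  [on edge]
    (6,7)@(13, 15): e=[-3,0,4] → .  [on edge]
    (7,7)@(15, 15): e=[-1,2,0] → .  [on edge]
    (9,8)@(19, 17): e=[-5,0,6] → .  [on edge]
  covered (0 px):
    . . . . . . . . . . .
    . . . . . . . . . . .
    . . . . . . . . . . .
    . . . . . . . . . . .
    . . . . . . . . . . .
    . . . . . . . . . . .
    . . . . . . . . . . .
    . . . . . . . . . . .
    . . . . . . . . . . .
T1:
  2·area = 168
  edge (8, 16)→(1, 4): d=(-7,-12) top-left  bias=+0
  edge (1, 4)→(22, 16): d=(21,12) right/bottom  bias=-1
  edge (22, 16)→(8, 16): d=(-14,0) right/bottom  bias=-1
    (1,3)@(3, 7): e=[3,39,126] → X
    (2,3)@(5, 7): e=[27,15,126] → X
    (3,3)@(7, 7): e=[51,-9,126] → .
    (1,4)@(3, 9): e=[-11,81,98] → .
    (2,4)@(5, 9): e=[13,57,98] → X
    (3,4)@(7, 9): e=[37,33,98] → X
    (4,4)@(9, 9): e=[61,9,98] → X
    (5,4)@(11, 9): e=[85,-15,98] → .
    (2,5)@(5, 11): e=[-1,99,70] → .
    (3,5)@(7, 11): e=[23,75,70] → X
    (5,5)@(11, 11): e=[71,27,70] → X
    (6,5)@(13, 11): e=[95,3,70] → X
  covered (20 px):
    . . . . . . . . . . .
    . . . . . . . . . . .
    . . . . . . . . . . .
    . X X . . . . . . . .
    . . X X X . . . . . .
    . . . X X X X . . . .
    . . . X X X X X . . .
    . . . . X X X X X X .
    . . . . . . . . . . .
T2:
  2·area = 120  (B↔C swapped to make it positive)
  edge (20, 8)→(2, 9): d=(-18,1) right/bottom  bias=-1
  edge (2, 9)→(8, 2): d=(6,-7) top-left  bias=+0
  edge (8, 2)→(20, 8): d=(12,6) right/bottom  bias=-1
    (4,1)@(9, 3): e=[101,13,6] → X
    (5,1)@(11, 3): e=[99,27,-6] → .
    (3,2)@(7, 5): e=[67,11,42] → X
    (5,2)@(11, 5): e=[63,39,18] → X
    (6,2)@(13, 5): e=[61,53,6] → X
    (7,2)@(15, 5): e=[59,67,-6] → .
    (2,3)@(5, 7): e=[33,9,78] → X
    (7,3)@(15, 7): e=[23,79,18] → X
    (8,3)@(17, 7): e=[21,93,6] → X
    (9,3)@(19, 7): e=[19,107,-6] → .
    (2,4)@(5, 9): e=[-3,21,102] → .
    (3,4)@(7, 9): e=[-5,35,90] → .
  covered (12 px):
    . . . . . . . . . . .
    . . . . X . . . . . .
    . . . X X X X . . . .
    . . X X X X X X X . .
    . . . . . . . . . . .
    . . . . . . . . . . .
    . . . . . . . . . . .
    . . . . . . . . . . .
    . . . . . . . . . . .
T3:
  2·area = 95  (B↔C swapped to make it positive)
  edge (7, 3)→(12, 12): d=(5,9) right/bottom  bias=-1
  edge (12, 12)→(2, 13): d=(-10,1) right/bottom  bias=-1
  edge (2, 13)→(7, 3): d=(5,-10) top-left  bias=+0
    (3,1)@(7, 3): e=[0,95,0] → .  [on edge]
    (3,2)@(7, 5): e=[10,75,10] → X
    (4,2)@(9, 5): e=[-8,73,30] → .
    (2,3)@(5, 7): e=[38,57,0] → X  [on edge]
    (4,3)@(9, 7): e=[2,53,40] → X
    (5,3)@(11, 7): e=[-16,51,60] → .
    (2,4)@(5, 9): e=[48,37,10] → X
    (5,4)@(11, 9): e=[-6,31,70] → .
    (1,5)@(3, 11): e=[76,19,0] → X  [on edge]
    (5,5)@(11, 11): e=[4,11,80] → X
    (6,5)@(13, 11): e=[-14,9,100] → .
    (1,6)@(3, 13): e=[86,-1,10] → .
    (0,7)@(1, 15): e=[114,-19,0] → .  [on edge]
  covered (12 px):
    . . . . . . . . . . .
    . . . . . . . . . . .
    . . . X . . . . . . .
    . . X X X . . . . . .
    . . X X X . . . . . .
    . X X X X X . . . . .
    . . . . . . . . . . .
    . . . . . . . . . . .
    . . . . . . . . . . .

Z-buffer (winner per pixel, '.' = empty):
  . . . . . . . . . . .
  . . . . 2 . . . . . .
  . . . 3 2 2 2 . . . .
  . 1 3 3 3 2 2 2 2 . .
  . . 3 3 3 . . . . . .
  . 3 3 3 3 3 1 . . . .
  . . . 1 1 1 1 1 . . .
  . . . . 1 1 1 1 1 1 .
  . . . . . . . . . . .

Final: 1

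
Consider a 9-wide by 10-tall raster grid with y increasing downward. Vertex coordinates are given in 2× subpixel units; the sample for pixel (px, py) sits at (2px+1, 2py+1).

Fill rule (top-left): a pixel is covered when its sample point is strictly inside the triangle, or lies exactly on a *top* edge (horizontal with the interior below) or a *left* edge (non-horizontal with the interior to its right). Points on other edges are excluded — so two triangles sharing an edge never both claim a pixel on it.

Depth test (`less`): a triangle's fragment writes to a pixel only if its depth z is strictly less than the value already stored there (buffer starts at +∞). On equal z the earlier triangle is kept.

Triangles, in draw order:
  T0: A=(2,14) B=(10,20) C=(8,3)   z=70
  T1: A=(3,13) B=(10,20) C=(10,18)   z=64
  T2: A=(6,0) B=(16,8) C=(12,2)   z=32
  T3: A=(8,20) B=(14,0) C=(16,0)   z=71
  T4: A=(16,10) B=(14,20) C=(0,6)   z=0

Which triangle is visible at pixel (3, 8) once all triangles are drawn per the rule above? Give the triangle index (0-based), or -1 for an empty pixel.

T0:
  2·area = 124  (B↔C swapped to make it positive)
  edge (2, 14)→(8, 3): d=(6,-11) top-left  bias=+0
  edge (8, 3)→(10, 20): d=(2,17) right/bottom  bias=-1
  edge (10, 20)→(2, 14): d=(-8,-6) top-left  bias=+0
    (3,2)@(7, 5): e=[1,21,102] → █
    (4,2)@(9, 5): e=[23,-13,114] → ·
    (3,3)@(7, 7): e=[13,25,86] → █
    (4,3)@(9, 7): e=[35,-9,98] → ·
    (2,4)@(5, 9): e=[3,63,58] → █
    (4,4)@(9, 9): e=[47,-5,82] → ·
    (2,5)@(5, 11): e=[15,67,42] → █
    (4,5)@(9, 11): e=[59,-1,66] → ·
    (1,6)@(3, 13): e=[5,105,14] → █
    (4,6)@(9, 13): e=[71,3,50] → █
    (5,6)@(11, 13): e=[93,-31,62] → ·
    (1,7)@(3, 15): e=[17,109,-2] → ·
  covered (16 px):
    · · · · · · · · ·
    · · · · · · · · ·
    · · · █ · · · · ·
    · · · █ · · · · ·
    · · █ █ · · · · ·
    · · █ █ · · · · ·
    · █ █ █ █ · · · ·
    · · █ █ █ · · · ·
    · · · █ █ · · · ·
    · · · · █ · · · ·
T1:
  2·area = 14  (B↔C swapped to make it positive)
  edge (3, 13)→(10, 18): d=(7,5) right/bottom  bias=-1
  edge (10, 18)→(10, 20): d=(0,2) right/bottom  bias=-1
  edge (10, 20)→(3, 13): d=(-7,-7) top-left  bias=+0
    (0,5)@(1, 11): e=[-4,18,0] → ·  [on edge]
    (1,6)@(3, 13): e=[0,14,0] → ·  [on edge]
    (2,7)@(5, 15): e=[4,10,0] → █  [on edge]
    (3,7)@(7, 15): e=[-6,6,14] → ·
    (2,8)@(5, 17): e=[18,10,-14] → ·
    (3,8)@(7, 17): e=[8,6,0] → █  [on edge]
    (4,8)@(9, 17): e=[-2,2,14] → ·
    (3,9)@(7, 19): e=[22,6,-14] → ·
    (4,9)@(9, 19): e=[12,2,0] → █  [on edge]
    (5,9)@(11, 19): e=[2,-2,14] → ·
  covered (3 px):
    · · · · · · · · ·
    · · · · · · · · ·
    · · · · · · · · ·
    · · · · · · · · ·
    · · · · · · · · ·
    · · · · · · · · ·
    · · · · · · · · ·
    · · █ · · · · · ·
    · · · █ · · · · ·
    · · · · █ · · · ·
T2:
  2·area = 28  (B↔C swapped to make it positive)
  edge (6, 0)→(12, 2): d=(6,2) right/bottom  bias=-1
  edge (12, 2)→(16, 8): d=(4,6) right/bottom  bias=-1
  edge (16, 8)→(6, 0): d=(-10,-8) top-left  bias=+0
    (4,0)@(9, 1): e=[0,14,14] → ·  [on edge]
    (5,1)@(11, 3): e=[8,10,10] → █
    (6,1)@(13, 3): e=[4,-2,26] → ·
    (7,1)@(15, 3): e=[0,-14,42] → ·  [on edge]
    (5,2)@(11, 5): e=[20,18,-10] → ·
    (6,2)@(13, 5): e=[16,6,6] → █
    (7,2)@(15, 5): e=[12,-6,22] → ·
    (6,3)@(13, 7): e=[28,14,-14] → ·
    (7,3)@(15, 7): e=[24,2,2] → █
    (8,3)@(17, 7): e=[20,-10,18] → ·
    (7,4)@(15, 9): e=[36,10,-18] → ·
  covered (3 px):
    · · · · · · · · ·
    · · · · · █ · · ·
    · · · · · · █ · ·
    · · · · · · · █ ·
    · · · · · · · · ·
    · · · · · · · · ·
    · · · · · · · · ·
    · · · · · · · · ·
    · · · · · · · · ·
    · · · · · · · · ·
T3:
  2·area = 40
  edge (8, 20)→(14, 0): d=(6,-20) top-left  bias=+0
  edge (14, 0)→(16, 0): d=(2,0) top-left  bias=+0
  edge (16, 0)→(8, 20): d=(-8,20) right/bottom  bias=-1
    (7,0)@(15, 1): e=[26,2,12] → █
    (8,0)@(17, 1): e=[66,2,-28] → ·
    (7,1)@(15, 3): e=[38,6,-4] → ·
    (6,2)@(13, 5): e=[10,10,20] → █
    (7,2)@(15, 5): e=[50,10,-20] → ·
    (6,3)@(13, 7): e=[22,14,4] → █
    (7,3)@(15, 7): e=[62,14,-36] → ·
    (6,4)@(13, 9): e=[34,18,-12] → ·
    (5,5)@(11, 11): e=[6,22,12] → █
    (6,5)@(13, 11): e=[46,22,-28] → ·
    (5,6)@(11, 13): e=[18,26,-4] → ·
    (4,8)@(9, 17): e=[2,34,4] → █
  covered (5 px):
    · · · · · · · █ ·
    · · · · · · · · ·
    · · · · · · █ · ·
    · · · · · · █ · ·
    · · · · · · · · ·
    · · · · · █ · · ·
    · · · · · · · · ·
    · · · · · · · · ·
    · · · · █ · · · ·
    · · · · · · · · ·
T4:
  2·area = 168
  edge (16, 10)→(14, 20): d=(-2,10) right/bottom  bias=-1
  edge (14, 20)→(0, 6): d=(-14,-14) top-left  bias=+0
  edge (0, 6)→(16, 10): d=(16,4) right/bottom  bias=-1
    (8,2)@(17, 5): e=[0,252,-84] → ·  [on edge]
    (0,3)@(1, 7): e=[156,0,12] → █  [on edge]
    (1,3)@(3, 7): e=[136,28,4] → █
    (2,3)@(5, 7): e=[116,56,-4] → ·
    (0,4)@(1, 9): e=[152,-28,44] → ·
    (1,4)@(3, 9): e=[132,0,36] → █  [on edge]
    (2,4)@(5, 9): e=[112,28,28] → █
    (3,4)@(7, 9): e=[92,56,20] → █
    (4,4)@(9, 9): e=[72,84,12] → █
    (5,4)@(11, 9): e=[52,112,4] → █
    (6,4)@(13, 9): e=[32,140,-4] → ·
    (1,5)@(3, 11): e=[128,-28,68] → ·
    (2,5)@(5, 11): e=[108,0,60] → █  [on edge]
    (3,6)@(7, 13): e=[84,0,84] → █  [on edge]
    (4,7)@(9, 15): e=[60,0,108] → █  [on edge]
    (7,7)@(15, 15): e=[0,84,84] → ·  [on edge]
    (5,8)@(11, 17): e=[36,0,132] → █  [on edge]
    (6,9)@(13, 19): e=[12,0,156] → █  [on edge]
  covered (24 px):
    · · · · · · · · ·
    · · · · · · · · ·
    · · · · · · · · ·
    █ █ · · · · · · ·
    · █ █ █ █ █ · · ·
    · · █ █ █ █ █ █ ·
    · · · █ █ █ █ █ ·
    · · · · █ █ █ · ·
    · · · · · █ █ · ·
    · · · · · · █ · ·

Z-buffer (winner per pixel, '.' = empty):
  . . . . . . . 3 .
  . . . . . 2 . . .
  . . . 0 . . 2 . .
  4 4 . 0 . . 3 2 .
  . 4 4 4 4 4 . . .
  . . 4 4 4 4 4 4 .
  . 0 0 4 4 4 4 4 .
  . . 1 0 4 4 4 . .
  . . . 1 0 4 4 . .
  . . . . 1 . 4 . .

Answer: 1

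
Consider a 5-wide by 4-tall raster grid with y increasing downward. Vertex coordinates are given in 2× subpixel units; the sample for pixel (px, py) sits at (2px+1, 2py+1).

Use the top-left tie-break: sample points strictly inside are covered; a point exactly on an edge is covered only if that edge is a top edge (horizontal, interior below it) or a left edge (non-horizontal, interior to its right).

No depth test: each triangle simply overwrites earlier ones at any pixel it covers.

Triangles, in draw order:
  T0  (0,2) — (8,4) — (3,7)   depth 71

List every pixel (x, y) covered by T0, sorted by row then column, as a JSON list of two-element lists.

T0:
  2·area = 34
  edge (0, 2)→(8, 4): d=(8,2) right/bottom  bias=-1
  edge (8, 4)→(3, 7): d=(-5,3) right/bottom  bias=-1
  edge (3, 7)→(0, 2): d=(-3,-5) top-left  bias=+0
    (0,1)@(1, 3): e=[6,26,2] → █
    (1,1)@(3, 3): e=[2,20,12] → █
    (2,1)@(5, 3): e=[-2,14,22] → ·
    (0,2)@(1, 5): e=[22,16,-4] → ·
    (1,2)@(3, 5): e=[18,10,6] → █
    (2,2)@(5, 5): e=[14,4,16] → █
    (3,2)@(7, 5): e=[10,-2,26] → ·
    (1,3)@(3, 7): e=[34,0,0] → ·  [on edge]
    (2,3)@(5, 7): e=[30,-6,10] → ·
  covered (4 px):
    · · · · ·
    █ █ · · ·
    · █ █ · ·
    · · · · ·

Final: [[0,1],[1,1],[1,2],[2,2]]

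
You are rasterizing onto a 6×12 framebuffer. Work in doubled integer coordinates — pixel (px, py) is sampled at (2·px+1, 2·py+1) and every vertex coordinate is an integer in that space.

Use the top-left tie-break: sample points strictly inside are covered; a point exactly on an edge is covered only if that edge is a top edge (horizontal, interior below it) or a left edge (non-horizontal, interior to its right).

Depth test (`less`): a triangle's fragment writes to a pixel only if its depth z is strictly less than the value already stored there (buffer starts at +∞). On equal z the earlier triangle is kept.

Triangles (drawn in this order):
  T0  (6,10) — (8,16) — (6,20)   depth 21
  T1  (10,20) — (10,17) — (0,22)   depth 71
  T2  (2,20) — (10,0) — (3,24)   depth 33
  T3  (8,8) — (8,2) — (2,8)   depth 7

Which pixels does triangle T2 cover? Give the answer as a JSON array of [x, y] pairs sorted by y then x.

T0:
  2·area = 20
  edge (6, 10)→(8, 16): d=(2,6) right/bottom  bias=-1
  edge (8, 16)→(6, 20): d=(-2,4) right/bottom  bias=-1
  edge (6, 20)→(6, 10): d=(0,-10) top-left  bias=+0
    (1,0)@(3, 1): e=[0,50,-30] → ·  [on edge]
    (2,3)@(5, 7): e=[0,30,-10] → ·  [on edge]
    (3,6)@(7, 13): e=[0,10,10] → ·  [on edge]
    (3,7)@(7, 15): e=[4,6,10] → █
    (4,7)@(9, 15): e=[-8,-2,30] → ·
    (3,8)@(7, 17): e=[8,2,10] → █
    (4,8)@(9, 17): e=[-4,-6,30] → ·
    (3,9)@(7, 19): e=[12,-2,10] → ·
    (4,9)@(9, 19): e=[0,-10,30] → ·  [on edge]
  covered (2 px):
    · · · · · ·
    · · · · · ·
    · · · · · ·
    · · · · · ·
    · · · · · ·
    · · · · · ·
    · · · · · ·
    · · · █ · ·
    · · · █ · ·
    · · · · · ·
    · · · · · ·
    · · · · · ·
T1:
  2·area = 30  (B↔C swapped to make it positive)
  edge (10, 20)→(0, 22): d=(-10,2) right/bottom  bias=-1
  edge (0, 22)→(10, 17): d=(10,-5) top-left  bias=+0
  edge (10, 17)→(10, 20): d=(0,3) right/bottom  bias=-1
    (3,9)@(7, 19): e=[16,5,9] → █
    (4,9)@(9, 19): e=[12,15,3] → █
    (5,9)@(11, 19): e=[8,25,-3] → ·
    (1,10)@(3, 21): e=[4,5,21] → █
    (2,10)@(5, 21): e=[0,15,15] → ·  [on edge]
    (3,10)@(7, 21): e=[-4,25,9] → ·
    (4,10)@(9, 21): e=[-8,35,3] → ·
    (1,11)@(3, 23): e=[-16,25,21] → ·
  covered (3 px):
    · · · · · ·
    · · · · · ·
    · · · · · ·
    · · · · · ·
    · · · · · ·
    · · · · · ·
    · · · · · ·
    · · · · · ·
    · · · · · ·
    · · · █ █ ·
    · █ · · · ·
    · · · · · ·
T2:
  2·area = 52
  edge (2, 20)→(10, 0): d=(8,-20) top-left  bias=+0
  edge (10, 0)→(3, 24): d=(-7,24) right/bottom  bias=-1
  edge (3, 24)→(2, 20): d=(-1,-4) top-left  bias=+0
    (4,1)@(9, 3): e=[4,3,45] → █
    (5,1)@(11, 3): e=[44,-45,53] → ·
    (4,2)@(9, 5): e=[20,-11,43] → ·
    (3,4)@(7, 9): e=[12,9,31] → █
    (4,4)@(9, 9): e=[52,-39,39] → ·
    (3,5)@(7, 11): e=[28,-5,29] → ·
    (2,6)@(5, 13): e=[4,29,19] → █
    (3,6)@(7, 13): e=[44,-19,27] → ·
    (2,7)@(5, 15): e=[20,15,17] → █
    (3,7)@(7, 15): e=[60,-33,25] → ·
    (2,8)@(5, 17): e=[36,1,15] → █
    (3,8)@(7, 17): e=[76,-47,23] → ·
  covered (8 px):
    · · · · · ·
    · · · · █ ·
    · · · · · ·
    · · · · · ·
    · · · █ · ·
    · · · · · ·
    · · █ · · ·
    · · █ · · ·
    · · █ · · ·
    · █ · · · ·
    · █ · · · ·
    · █ · · · ·
T3:
  2·area = 36  (B↔C swapped to make it positive)
  edge (8, 8)→(2, 8): d=(-6,0) right/bottom  bias=-1
  edge (2, 8)→(8, 2): d=(6,-6) top-left  bias=+0
  edge (8, 2)→(8, 8): d=(0,6) right/bottom  bias=-1
    (4,0)@(9, 1): e=[42,0,-6] → ·  [on edge]
    (3,1)@(7, 3): e=[30,0,6] → █  [on edge]
    (4,1)@(9, 3): e=[30,12,-6] → ·
    (2,2)@(5, 5): e=[18,0,18] → █  [on edge]
    (4,2)@(9, 5): e=[18,24,-6] → ·
    (1,3)@(3, 7): e=[6,0,30] → █  [on edge]
    (4,3)@(9, 7): e=[6,36,-6] → ·
    (0,4)@(1, 9): e=[-6,0,42] → ·  [on edge]
    (1,4)@(3, 9): e=[-6,12,30] → ·
    (2,4)@(5, 9): e=[-6,24,18] → ·
    (3,4)@(7, 9): e=[-6,36,6] → ·
  covered (6 px):
    · · · · · ·
    · · · █ · ·
    · · █ █ · ·
    · █ █ █ · ·
    · · · · · ·
    · · · · · ·
    · · · · · ·
    · · · · · ·
    · · · · · ·
    · · · · · ·
    · · · · · ·
    · · · · · ·

Final: [[4,1],[3,4],[2,6],[2,7],[2,8],[1,9],[1,10],[1,11]]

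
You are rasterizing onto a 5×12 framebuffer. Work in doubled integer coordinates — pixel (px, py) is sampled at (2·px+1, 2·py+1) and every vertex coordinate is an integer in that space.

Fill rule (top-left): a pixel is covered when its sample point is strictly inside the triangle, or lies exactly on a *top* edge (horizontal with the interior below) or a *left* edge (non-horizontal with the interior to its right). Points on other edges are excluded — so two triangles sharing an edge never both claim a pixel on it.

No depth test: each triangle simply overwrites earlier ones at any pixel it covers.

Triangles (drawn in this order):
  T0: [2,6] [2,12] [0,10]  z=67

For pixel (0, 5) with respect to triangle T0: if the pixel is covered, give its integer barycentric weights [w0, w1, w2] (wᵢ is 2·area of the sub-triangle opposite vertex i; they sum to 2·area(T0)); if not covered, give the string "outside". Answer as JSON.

T0:
  2·area = 12
  edge (2, 6)→(2, 12): d=(0,6) right/bottom  bias=-1
  edge (2, 12)→(0, 10): d=(-2,-2) top-left  bias=+0
  edge (0, 10)→(2, 6): d=(2,-4) top-left  bias=+0
    (0,4)@(1, 9): e=[6,4,2] → #
    (1,4)@(3, 9): e=[-6,8,10] → ·
    (0,5)@(1, 11): e=[6,0,6] → #  [on edge]
    (1,5)@(3, 11): e=[-6,4,14] → ·
    (0,6)@(1, 13): e=[6,-4,10] → ·
    (1,6)@(3, 13): e=[-6,0,18] → ·  [on edge]
    (2,7)@(5, 15): e=[-18,0,30] → ·  [on edge]
    (3,8)@(7, 17): e=[-30,0,42] → ·  [on edge]
    (4,9)@(9, 19): e=[-42,0,54] → ·  [on edge]
  covered (2 px):
    · · · · ·
    · · · · ·
    · · · · ·
    · · · · ·
    # · · · ·
    # · · · ·
    · · · · ·
    · · · · ·
    · · · · ·
    · · · · ·
    · · · · ·
    · · · · ·

Result: [0,6,6]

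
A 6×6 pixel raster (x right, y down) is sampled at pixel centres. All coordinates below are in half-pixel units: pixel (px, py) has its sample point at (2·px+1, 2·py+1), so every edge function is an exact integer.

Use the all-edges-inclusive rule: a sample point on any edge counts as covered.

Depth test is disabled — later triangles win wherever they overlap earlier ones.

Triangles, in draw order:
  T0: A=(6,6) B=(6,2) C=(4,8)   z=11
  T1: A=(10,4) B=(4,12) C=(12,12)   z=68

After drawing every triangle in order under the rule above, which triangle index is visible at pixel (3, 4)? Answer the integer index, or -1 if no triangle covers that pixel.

T0:
  2·area = 8  (B↔C swapped to make it positive)
  edge (6, 6)→(4, 8): d=(-2,2) inclusive
  edge (4, 8)→(6, 2): d=(2,-6) inclusive
  edge (6, 2)→(6, 6): d=(0,4) inclusive
    (5,0)@(11, 1): e=[0,28,-20] → .  [on edge]
    (4,1)@(9, 3): e=[0,20,-12] → .  [on edge]
    (2,2)@(5, 5): e=[4,0,4] → X  [on edge]
    (3,2)@(7, 5): e=[0,12,-4] → .  [on edge]
    (2,3)@(5, 7): e=[0,4,4] → X  [on edge]
    (3,3)@(7, 7): e=[-4,16,-4] → .
    (1,4)@(3, 9): e=[0,-4,12] → .  [on edge]
    (2,4)@(5, 9): e=[-4,8,4] → .
    (0,5)@(1, 11): e=[0,-12,20] → .  [on edge]
    (1,5)@(3, 11): e=[-4,0,12] → .  [on edge]
  covered (2 px):
    . . . . . .
    . . . . . .
    . . X . . .
    . . X . . .
    . . . . . .
    . . . . . .
T1:
  2·area = 64  (B↔C swapped to make it positive)
  edge (10, 4)→(12, 12): d=(2,8) inclusive
  edge (12, 12)→(4, 12): d=(-8,0) inclusive
  edge (4, 12)→(10, 4): d=(6,-8) inclusive
    (4,3)@(9, 7): e=[14,40,10] → X
    (5,3)@(11, 7): e=[-2,40,26] → .
    (3,4)@(7, 9): e=[34,24,6] → X
    (5,4)@(11, 9): e=[2,24,38] → X
    (2,5)@(5, 11): e=[54,8,2] → X
  covered (8 px):
    . . . . . .
    . . . . . .
    . . . . . .
    . . . . X .
    . . . X X X
    . . X X X X

Z-buffer (winner per pixel, '.' = empty):
  . . . . . .
  . . . . . .
  . . 0 . . .
  . . 0 . 1 .
  . . . 1 1 1
  . . 1 1 1 1

Final: 1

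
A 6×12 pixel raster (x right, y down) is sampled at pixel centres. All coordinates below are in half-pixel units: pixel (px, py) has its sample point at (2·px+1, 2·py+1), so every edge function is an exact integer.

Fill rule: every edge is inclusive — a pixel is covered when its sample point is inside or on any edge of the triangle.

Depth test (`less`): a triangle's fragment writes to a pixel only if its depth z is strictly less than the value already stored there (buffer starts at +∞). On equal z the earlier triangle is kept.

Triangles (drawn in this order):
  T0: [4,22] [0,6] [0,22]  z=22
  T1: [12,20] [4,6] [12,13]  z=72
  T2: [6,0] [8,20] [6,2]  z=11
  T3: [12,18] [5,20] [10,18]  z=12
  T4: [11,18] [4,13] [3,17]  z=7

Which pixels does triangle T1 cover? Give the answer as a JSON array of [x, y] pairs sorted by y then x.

T0:
  2·area = 64  (B↔C swapped to make it positive)
  edge (4, 22)→(0, 22): d=(-4,0) inclusive
  edge (0, 22)→(0, 6): d=(0,-16) inclusive
  edge (0, 6)→(4, 22): d=(4,16) inclusive
    (0,5)@(1, 11): e=[44,16,4] → X
    (1,5)@(3, 11): e=[44,48,-28] → .
    (0,6)@(1, 13): e=[36,16,12] → X
    (1,6)@(3, 13): e=[36,48,-20] → .
    (0,7)@(1, 15): e=[28,16,20] → X
    (1,7)@(3, 15): e=[28,48,-12] → .
    (0,8)@(1, 17): e=[20,16,28] → X
    (1,8)@(3, 17): e=[20,48,-4] → .
    (0,9)@(1, 19): e=[12,16,36] → X
    (1,9)@(3, 19): e=[12,48,4] → X
    (2,9)@(5, 19): e=[12,80,-28] → .
    (0,10)@(1, 21): e=[4,16,44] → X
  covered (8 px):
    . . . . . .
    . . . . . .
    . . . . . .
    . . . . . .
    . . . . . .
    X . . . . .
    X . . . . .
    X . . . . .
    X . . . . .
    X X . . . .
    X X . . . .
    . . . . . .
T1:
  2·area = 56
  edge (12, 20)→(4, 6): d=(-8,-14) inclusive
  edge (4, 6)→(12, 13): d=(8,7) inclusive
  edge (12, 13)→(12, 20): d=(0,7) inclusive
    (2,3)@(5, 7): e=[6,1,49] → X
    (3,3)@(7, 7): e=[34,-13,35] → .
    (2,4)@(5, 9): e=[-10,17,49] → .
    (3,4)@(7, 9): e=[18,3,35] → X
    (4,4)@(9, 9): e=[46,-11,21] → .
    (3,5)@(7, 11): e=[2,19,35] → X
    (4,5)@(9, 11): e=[30,5,21] → X
    (5,5)@(11, 11): e=[58,-9,7] → .
    (3,6)@(7, 13): e=[-14,35,35] → .
    (4,6)@(9, 13): e=[14,21,21] → X
    (5,6)@(11, 13): e=[42,7,7] → X
    (4,7)@(9, 15): e=[-2,37,21] → .
  covered (8 px):
    . . . . . .
    . . . . . .
    . . . . . .
    . . X . . .
    . . . X . .
    . . . X X .
    . . . . X X
    . . . . . X
    . . . . . X
    . . . . . .
    . . . . . .
    . . . . . .
T2:
  2·area = 4
  edge (6, 0)→(8, 20): d=(2,20) inclusive
  edge (8, 20)→(6, 2): d=(-2,-18) inclusive
  edge (6, 2)→(6, 0): d=(0,-2) inclusive
    (3,5)@(7, 11): e=[2,0,2] → X  [on edge]
    (4,5)@(9, 11): e=[-38,36,6] → .
    (3,6)@(7, 13): e=[6,-4,2] → .
  covered (1 px):
    . . . . . .
    . . . . . .
    . . . . . .
    . . . . . .
    . . . . . .
    . . . X . .
    . . . . . .
    . . . . . .
    . . . . . .
    . . . . . .
    . . . . . .
    . . . . . .
T3:
  2·area = 4
  edge (12, 18)→(5, 20): d=(-7,2) inclusive
  edge (5, 20)→(10, 18): d=(5,-2) inclusive
  edge (10, 18)→(12, 18): d=(2,0) inclusive
  covered (0 px):
    . . . . . .
    . . . . . .
    . . . . . .
    . . . . . .
    . . . . . .
    . . . . . .
    . . . . . .
    . . . . . .
    . . . . . .
    . . . . . .
    . . . . . .
    . . . . . .
T4:
  2·area = 33  (B↔C swapped to make it positive)
  edge (11, 18)→(3, 17): d=(-8,-1) inclusive
  edge (3, 17)→(4, 13): d=(1,-4) inclusive
  edge (4, 13)→(11, 18): d=(7,5) inclusive
    (3,0)@(7, 1): e=[132,0,-99] → .  [on edge]
    (2,4)@(5, 9): e=[66,0,-33] → .  [on edge]
    (2,7)@(5, 15): e=[18,6,9] → X
    (3,7)@(7, 15): e=[20,14,-1] → .
    (1,8)@(3, 17): e=[0,0,33] → X  [on edge]
    (3,8)@(7, 17): e=[4,16,13] → X
    (4,8)@(9, 17): e=[6,24,3] → X
    (5,8)@(11, 17): e=[8,32,-7] → .
    (1,9)@(3, 19): e=[-16,2,47] → .
    (2,9)@(5, 19): e=[-14,10,37] → .
    (3,9)@(7, 19): e=[-12,18,27] → .
    (4,9)@(9, 19): e=[-10,26,17] → .
  covered (5 px):
    . . . . . .
    . . . . . .
    . . . . . .
    . . . . . .
    . . . . . .
    . . . . . .
    . . . . . .
    . . X . . .
    . X X X X .
    . . . . . .
    . . . . . .
    . . . . . .

Answer: [[2,3],[3,4],[3,5],[4,5],[4,6],[5,6],[5,7],[5,8]]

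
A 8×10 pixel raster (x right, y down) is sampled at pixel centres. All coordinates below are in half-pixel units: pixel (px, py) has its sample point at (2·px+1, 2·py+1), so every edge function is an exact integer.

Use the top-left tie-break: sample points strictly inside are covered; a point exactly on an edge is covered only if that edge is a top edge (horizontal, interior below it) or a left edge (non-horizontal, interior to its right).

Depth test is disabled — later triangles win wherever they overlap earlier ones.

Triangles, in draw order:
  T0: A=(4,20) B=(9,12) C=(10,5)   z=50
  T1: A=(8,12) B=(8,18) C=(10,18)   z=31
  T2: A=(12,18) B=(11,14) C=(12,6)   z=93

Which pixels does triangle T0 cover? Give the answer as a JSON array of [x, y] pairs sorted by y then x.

T0:
  2·area = 27  (B↔C swapped to make it positive)
  edge (4, 20)→(10, 5): d=(6,-15) top-left  bias=+0
  edge (10, 5)→(9, 12): d=(-1,7) right/bottom  bias=-1
  edge (9, 12)→(4, 20): d=(-5,8) right/bottom  bias=-1
    (4,4)@(9, 9): e=[9,3,15] → X
    (5,4)@(11, 9): e=[39,-11,-1] → .
    (4,5)@(9, 11): e=[21,1,5] → X
    (5,5)@(11, 11): e=[51,-13,-11] → .
    (3,6)@(7, 13): e=[3,13,11] → X
    (4,6)@(9, 13): e=[33,-1,-5] → .
    (3,7)@(7, 15): e=[15,11,1] → X
    (4,7)@(9, 15): e=[45,-3,-15] → .
    (3,8)@(7, 17): e=[27,9,-9] → .
  covered (4 px):
    . . . . . . . .
    . . . . . . . .
    . . . . . . . .
    . . . . . . . .
    . . . . X . . .
    . . . . X . . .
    . . . X . . . .
    . . . X . . . .
    . . . . . . . .
    . . . . . . . .
T1:
  2·area = 12  (B↔C swapped to make it positive)
  edge (8, 12)→(10, 18): d=(2,6) right/bottom  bias=-1
  edge (10, 18)→(8, 18): d=(-2,0) right/bottom  bias=-1
  edge (8, 18)→(8, 12): d=(0,-6) top-left  bias=+0
    (2,1)@(5, 3): e=[0,30,-18] → .  [on edge]
    (3,4)@(7, 9): e=[0,18,-6] → .  [on edge]
    (4,7)@(9, 15): e=[0,6,6] → .  [on edge]
    (4,8)@(9, 17): e=[4,2,6] → X
    (5,8)@(11, 17): e=[-8,2,18] → .
    (4,9)@(9, 19): e=[8,-2,6] → .
  covered (1 px):
    . . . . . . . .
    . . . . . . . .
    . . . . . . . .
    . . . . . . . .
    . . . . . . . .
    . . . . . . . .
    . . . . . . . .
    . . . . . . . .
    . . . . X . . .
    . . . . . . . .
T2:
  2·area = 12
  edge (12, 18)→(11, 14): d=(-1,-4) top-left  bias=+0
  edge (11, 14)→(12, 6): d=(1,-8) top-left  bias=+0
  edge (12, 6)→(12, 18): d=(0,12) right/bottom  bias=-1
  covered (0 px):
    . . . . . . . .
    . . . . . . . .
    . . . . . . . .
    . . . . . . . .
    . . . . . . . .
    . . . . . . . .
    . . . . . . . .
    . . . . . . . .
    . . . . . . . .
    . . . . . . . .

Result: [[4,4],[4,5],[3,6],[3,7]]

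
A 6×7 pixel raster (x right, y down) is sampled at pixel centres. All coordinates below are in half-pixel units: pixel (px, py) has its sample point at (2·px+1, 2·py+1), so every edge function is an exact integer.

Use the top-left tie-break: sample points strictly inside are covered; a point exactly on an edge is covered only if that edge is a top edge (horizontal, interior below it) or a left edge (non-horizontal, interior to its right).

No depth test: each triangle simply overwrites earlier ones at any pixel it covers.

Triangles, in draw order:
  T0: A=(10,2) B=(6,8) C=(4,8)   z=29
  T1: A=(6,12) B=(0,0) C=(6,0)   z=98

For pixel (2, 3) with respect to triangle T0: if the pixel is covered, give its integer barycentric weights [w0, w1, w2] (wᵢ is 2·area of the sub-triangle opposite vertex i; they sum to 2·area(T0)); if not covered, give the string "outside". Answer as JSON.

T0:
  2·area = 12
  edge (10, 2)→(6, 8): d=(-4,6) right/bottom  bias=-1
  edge (6, 8)→(4, 8): d=(-2,0) right/bottom  bias=-1
  edge (4, 8)→(10, 2): d=(6,-6) top-left  bias=+0
    (5,0)@(11, 1): e=[-2,14,0] → ·  [on edge]
    (4,1)@(9, 3): e=[2,10,0] → #  [on edge]
    (5,1)@(11, 3): e=[-10,10,12] → ·
    (3,2)@(7, 5): e=[6,6,0] → #  [on edge]
    (4,2)@(9, 5): e=[-6,6,12] → ·
    (2,3)@(5, 7): e=[10,2,0] → #  [on edge]
    (3,3)@(7, 7): e=[-2,2,12] → ·
    (1,4)@(3, 9): e=[14,-2,0] → ·  [on edge]
    (2,4)@(5, 9): e=[2,-2,12] → ·
    (0,5)@(1, 11): e=[18,-6,0] → ·  [on edge]
  covered (3 px):
    · · · · · ·
    · · · · # ·
    · · · # · ·
    · · # · · ·
    · · · · · ·
    · · · · · ·
    · · · · · ·
T1:
  2·area = 72
  edge (6, 12)→(0, 0): d=(-6,-12) top-left  bias=+0
  edge (0, 0)→(6, 0): d=(6,0) top-left  bias=+0
  edge (6, 0)→(6, 12): d=(0,12) right/bottom  bias=-1
    (0,0)@(1, 1): e=[6,6,60] → #
    (1,0)@(3, 1): e=[30,6,36] → #
    (2,0)@(5, 1): e=[54,6,12] → #
    (3,0)@(7, 1): e=[78,6,-12] → ·
    (0,1)@(1, 3): e=[-6,18,60] → ·
    (1,1)@(3, 3): e=[18,18,36] → #
    (3,1)@(7, 3): e=[66,18,-12] → ·
    (1,2)@(3, 5): e=[6,30,36] → #
    (3,2)@(7, 5): e=[54,30,-12] → ·
    (1,3)@(3, 7): e=[-6,42,36] → ·
    (2,3)@(5, 7): e=[18,42,12] → #
    (3,3)@(7, 7): e=[42,42,-12] → ·
  covered (9 px):
    # # # · · ·
    · # # · · ·
    · # # · · ·
    · · # · · ·
    · · # · · ·
    · · · · · ·
    · · · · · ·

Final: [2,0,10]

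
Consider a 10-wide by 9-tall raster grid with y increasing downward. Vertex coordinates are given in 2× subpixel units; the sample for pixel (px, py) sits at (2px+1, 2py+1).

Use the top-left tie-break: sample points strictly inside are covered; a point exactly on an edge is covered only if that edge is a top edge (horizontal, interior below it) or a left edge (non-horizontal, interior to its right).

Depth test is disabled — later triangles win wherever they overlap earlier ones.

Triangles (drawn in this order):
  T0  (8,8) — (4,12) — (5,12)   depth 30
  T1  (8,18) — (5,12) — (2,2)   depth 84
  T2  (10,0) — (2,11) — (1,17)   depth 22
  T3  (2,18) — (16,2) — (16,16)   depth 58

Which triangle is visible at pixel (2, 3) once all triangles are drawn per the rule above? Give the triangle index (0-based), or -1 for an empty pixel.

T0:
  2·area = 4  (B↔C swapped to make it positive)
  edge (8, 8)→(5, 12): d=(-3,4) right/bottom  bias=-1
  edge (5, 12)→(4, 12): d=(-1,0) right/bottom  bias=-1
  edge (4, 12)→(8, 8): d=(4,-4) top-left  bias=+0
    (7,0)@(15, 1): e=[-7,11,0] → ·  [on edge]
    (6,1)@(13, 3): e=[-5,9,0] → ·  [on edge]
    (5,2)@(11, 5): e=[-3,7,0] → ·  [on edge]
    (4,3)@(9, 7): e=[-1,5,0] → ·  [on edge]
    (3,4)@(7, 9): e=[1,3,0] → █  [on edge]
    (4,4)@(9, 9): e=[-7,3,8] → ·
    (2,5)@(5, 11): e=[3,1,0] → █  [on edge]
    (3,5)@(7, 11): e=[-5,1,8] → ·
    (1,6)@(3, 13): e=[5,-1,0] → ·  [on edge]
    (2,6)@(5, 13): e=[-3,-1,8] → ·
    (0,7)@(1, 15): e=[7,-3,0] → ·  [on edge]
  covered (2 px):
    · · · · · · · · · ·
    · · · · · · · · · ·
    · · · · · · · · · ·
    · · · · · · · · · ·
    · · · █ · · · · · ·
    · · █ · · · · · · ·
    · · · · · · · · · ·
    · · · · · · · · · ·
    · · · · · · · · · ·
T1:
  2·area = 12
  edge (8, 18)→(5, 12): d=(-3,-6) top-left  bias=+0
  edge (5, 12)→(2, 2): d=(-3,-10) top-left  bias=+0
  edge (2, 2)→(8, 18): d=(6,16) right/bottom  bias=-1
    (1,2)@(3, 5): e=[9,1,2] → █
    (2,2)@(5, 5): e=[21,21,-30] → ·
    (1,3)@(3, 7): e=[3,-5,14] → ·
    (2,5)@(5, 11): e=[3,3,6] → █
    (3,5)@(7, 11): e=[15,23,-26] → ·
    (2,6)@(5, 13): e=[-3,-3,18] → ·
  covered (2 px):
    · · · · · · · · · ·
    · · · · · · · · · ·
    · █ · · · · · · · ·
    · · · · · · · · · ·
    · · · · · · · · · ·
    · · █ · · · · · · ·
    · · · · · · · · · ·
    · · · · · · · · · ·
    · · · · · · · · · ·
T2:
  2·area = 37  (B↔C swapped to make it positive)
  edge (10, 0)→(1, 17): d=(-9,17) right/bottom  bias=-1
  edge (1, 17)→(2, 11): d=(1,-6) top-left  bias=+0
  edge (2, 11)→(10, 0): d=(8,-11) top-left  bias=+0
    (1,2)@(3, 5): e=[74,0,-37] → ·  [on edge]
    (3,2)@(7, 5): e=[6,24,7] → █
    (4,2)@(9, 5): e=[-28,36,29] → ·
    (2,3)@(5, 7): e=[22,14,1] → █
    (3,3)@(7, 7): e=[-12,26,23] → ·
    (2,4)@(5, 9): e=[4,16,17] → █
    (3,4)@(7, 9): e=[-30,28,39] → ·
    (1,5)@(3, 11): e=[20,6,11] → █
    (2,5)@(5, 11): e=[-14,18,33] → ·
    (1,6)@(3, 13): e=[2,8,27] → █
    (2,6)@(5, 13): e=[-32,20,49] → ·
    (1,7)@(3, 15): e=[-16,10,43] → ·
    (0,8)@(1, 17): e=[0,0,37] → ·  [on edge]
  covered (5 px):
    · · · · · · · · · ·
    · · · · · · · · · ·
    · · · █ · · · · · ·
    · · █ · · · · · · ·
    · · █ · · · · · · ·
    · █ · · · · · · · ·
    · █ · · · · · · · ·
    · · · · · · · · · ·
    · · · · · · · · · ·
T3:
  2·area = 196
  edge (2, 18)→(16, 2): d=(14,-16) top-left  bias=+0
  edge (16, 2)→(16, 16): d=(0,14) right/bottom  bias=-1
  edge (16, 16)→(2, 18): d=(-14,2) right/bottom  bias=-1
    (7,2)@(15, 5): e=[26,14,156] → █
    (8,2)@(17, 5): e=[58,-14,152] → ·
    (6,3)@(13, 7): e=[22,42,132] → █
    (8,3)@(17, 7): e=[86,-14,124] → ·
    (5,4)@(11, 9): e=[18,70,108] → █
    (8,4)@(17, 9): e=[114,-14,96] → ·
    (4,5)@(9, 11): e=[14,98,84] → █
    (8,5)@(17, 11): e=[142,-14,68] → ·
    (3,6)@(7, 13): e=[10,126,60] → █
    (8,6)@(17, 13): e=[170,-14,40] → ·
    (2,7)@(5, 15): e=[6,154,36] → █
    (8,7)@(17, 15): e=[198,-14,12] → ·
    (4,8)@(9, 17): e=[98,98,0] → ·  [on edge]
  covered (24 px):
    · · · · · · · · · ·
    · · · · · · · · · ·
    · · · · · · · █ · ·
    · · · · · · █ █ · ·
    · · · · · █ █ █ · ·
    · · · · █ █ █ █ · ·
    · · · █ █ █ █ █ · ·
    · · █ █ █ █ █ █ · ·
    · █ █ █ · · · · · ·

Z-buffer (winner per pixel, '.' = empty):
  . . . . . . . . . .
  . . . . . . . . . .
  . 1 . 2 . . . 3 . .
  . . 2 . . . 3 3 . .
  . . 2 0 . 3 3 3 . .
  . 2 1 . 3 3 3 3 . .
  . 2 . 3 3 3 3 3 . .
  . . 3 3 3 3 3 3 . .
  . 3 3 3 . . . . . .

Final: 2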